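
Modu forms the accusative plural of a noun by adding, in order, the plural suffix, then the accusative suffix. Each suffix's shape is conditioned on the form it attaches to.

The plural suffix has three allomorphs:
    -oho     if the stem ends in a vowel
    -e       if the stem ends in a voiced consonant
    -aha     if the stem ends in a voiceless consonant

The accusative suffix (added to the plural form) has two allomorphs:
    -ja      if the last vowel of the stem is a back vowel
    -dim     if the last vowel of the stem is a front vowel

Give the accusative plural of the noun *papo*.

Since the final sound of *papo* is /o/ (a vowel), it takes -oho, giving *papooho*.
Since the last vowel of the plural form *papooho* is /o/ (a back vowel), it takes -ja, giving *papoohoja*.

papoohoja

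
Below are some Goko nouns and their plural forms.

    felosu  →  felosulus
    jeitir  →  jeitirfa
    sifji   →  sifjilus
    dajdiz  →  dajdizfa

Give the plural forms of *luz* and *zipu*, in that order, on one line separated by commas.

The suffix is conditioned by the final sound: -fa when the stem ends in a consonant (*jeitir*, *dajdiz*); -lus when the stem ends in a vowel (*felosu*, *sifji*).
*luz* — final sound /z/ (a consonant) → -fa → *luzfa*.
Since the final sound of *zipu* is /u/ (a vowel), it takes -lus, giving *zipulus*.

luzfa, zipulus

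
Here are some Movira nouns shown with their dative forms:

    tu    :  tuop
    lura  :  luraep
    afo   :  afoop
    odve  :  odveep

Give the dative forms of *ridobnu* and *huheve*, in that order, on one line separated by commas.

ridobnuop, huheveep

The suffix is conditioned by the last vowel: -op when the last vowel of the stem is a rounded vowel (*tu*, *afo*); -ep when the last vowel of the stem is an unrounded vowel (*lura*, *odve*).
*ridobnu*: last vowel = /u/, a rounded vowel → -op → *ridobnuop*.
The last vowel of *huheve* is /e/, which is an unrounded vowel, so the suffix is -ep, giving *huheveep*.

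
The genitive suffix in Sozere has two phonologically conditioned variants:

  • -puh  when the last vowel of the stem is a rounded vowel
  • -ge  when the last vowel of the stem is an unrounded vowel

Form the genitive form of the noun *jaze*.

jazege

*jaze*: last vowel = /e/, an unrounded vowel → -ge → *jazege*.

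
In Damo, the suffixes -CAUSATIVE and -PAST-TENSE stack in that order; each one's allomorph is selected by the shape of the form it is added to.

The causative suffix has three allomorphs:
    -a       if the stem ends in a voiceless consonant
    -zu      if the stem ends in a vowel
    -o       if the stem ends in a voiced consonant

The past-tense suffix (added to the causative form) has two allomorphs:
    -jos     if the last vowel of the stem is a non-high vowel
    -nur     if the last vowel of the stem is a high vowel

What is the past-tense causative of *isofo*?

isofozunur

The final sound of *isofo* is /o/, which is a vowel, so the causative suffix is -zu, giving *isofozu*.
The causative form *isofozu*: last vowel = /u/, a high vowel → -nur → *isofozunur*.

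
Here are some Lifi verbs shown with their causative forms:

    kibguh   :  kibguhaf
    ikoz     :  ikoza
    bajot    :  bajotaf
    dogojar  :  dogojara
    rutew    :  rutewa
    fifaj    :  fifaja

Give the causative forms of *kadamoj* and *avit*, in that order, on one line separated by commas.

kadamoja, avitaf

The pattern is voicing of the final consonant: -af when the stem ends in a voiceless consonant (*kibguh*, *bajot*); -a when the stem ends in a voiced consonant (*ikoz*, *dogojar*, *rutew*, *fifaj*).
The final consonant of *kadamoj* is /j/, which is voiced, so the suffix is -a, giving *kadamoja*.
The final consonant of *avit* is /t/, which is voiceless, so the suffix is -af, giving *avitaf*.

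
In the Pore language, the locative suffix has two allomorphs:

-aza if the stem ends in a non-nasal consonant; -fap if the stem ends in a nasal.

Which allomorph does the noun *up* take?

The final consonant of *up* is /p/, which is non-nasal, so the suffix is -aza.

-aza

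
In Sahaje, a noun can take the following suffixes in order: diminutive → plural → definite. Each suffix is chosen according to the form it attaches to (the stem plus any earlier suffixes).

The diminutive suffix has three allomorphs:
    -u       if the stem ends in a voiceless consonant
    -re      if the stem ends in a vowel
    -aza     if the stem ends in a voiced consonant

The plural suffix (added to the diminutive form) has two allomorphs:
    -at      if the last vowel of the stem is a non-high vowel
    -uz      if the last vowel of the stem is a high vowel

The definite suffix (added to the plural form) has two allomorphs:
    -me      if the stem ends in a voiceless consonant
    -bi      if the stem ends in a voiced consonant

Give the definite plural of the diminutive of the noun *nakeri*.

nakerireatme

*nakeri*: final sound = /i/, a vowel → -re → *nakerire*.
The diminutive form *nakerire* — last vowel /e/ (a non-high vowel) → -at → *nakerireat*.
Since the final consonant of the plural form *nakerireat* is /t/ (voiceless), it takes -me, giving *nakerireatme*.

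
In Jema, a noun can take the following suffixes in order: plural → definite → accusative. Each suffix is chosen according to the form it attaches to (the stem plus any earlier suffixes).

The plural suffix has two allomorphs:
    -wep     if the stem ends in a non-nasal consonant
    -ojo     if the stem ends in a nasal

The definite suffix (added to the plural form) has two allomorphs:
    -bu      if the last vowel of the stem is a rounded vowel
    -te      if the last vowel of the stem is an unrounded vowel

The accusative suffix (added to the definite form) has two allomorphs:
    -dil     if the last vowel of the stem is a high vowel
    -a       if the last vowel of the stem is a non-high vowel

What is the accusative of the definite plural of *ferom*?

The final consonant of *ferom* is /m/, which is a nasal, so the plural suffix is -ojo, giving *feromojo*.
The last vowel of the plural form *feromojo* is /o/, which is a rounded vowel, so the definite suffix is -bu, giving *feromojobu*.
The last vowel of the definite form *feromojobu* is /u/, which is a high vowel, so the accusative suffix is -dil, giving *feromojobudil*.

feromojobudil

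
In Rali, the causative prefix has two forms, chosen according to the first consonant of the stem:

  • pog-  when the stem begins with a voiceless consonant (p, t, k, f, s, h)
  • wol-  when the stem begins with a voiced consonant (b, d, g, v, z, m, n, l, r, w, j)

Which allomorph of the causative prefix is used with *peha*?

*peha*: first consonant = /p/, voiceless → pog-.

pog-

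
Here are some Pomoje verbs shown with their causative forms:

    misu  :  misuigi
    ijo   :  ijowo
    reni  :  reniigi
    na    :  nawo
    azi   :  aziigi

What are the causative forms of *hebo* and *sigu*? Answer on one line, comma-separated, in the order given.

hebowo, siguigi

The suffix is conditioned by the last vowel: -igi when the last vowel of the stem is a high vowel (*misu*, *reni*, *azi*); -wo when the last vowel of the stem is a non-high vowel (*ijo*, *na*).
Since the last vowel of *hebo* is /o/ (a non-high vowel), it takes -wo, giving *hebowo*.
*sigu*: last vowel = /u/, a high vowel → -igi → *siguigi*.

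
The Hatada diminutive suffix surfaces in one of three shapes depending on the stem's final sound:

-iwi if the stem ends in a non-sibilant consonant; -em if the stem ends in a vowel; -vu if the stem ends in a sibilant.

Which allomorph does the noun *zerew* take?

-iwi

The final sound of *zerew* is /w/, which is a non-sibilant consonant, so the suffix is -iwi.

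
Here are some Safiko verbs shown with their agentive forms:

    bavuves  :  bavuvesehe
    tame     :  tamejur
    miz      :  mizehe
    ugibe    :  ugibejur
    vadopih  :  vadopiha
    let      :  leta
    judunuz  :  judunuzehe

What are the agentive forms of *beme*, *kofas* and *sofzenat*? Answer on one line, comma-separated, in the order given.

bemejur, kofasehe, sofzenata

The pattern is sibilance of the final sound: -ehe when the stem ends in a sibilant (*bavuves*, *miz*, *judunuz*); -a when the stem ends in a non-sibilant consonant (*vadopih*, *let*); -jur when the stem ends in a vowel (*tame*, *ugibe*).
The final sound of *beme* is /e/, which is a vowel, so the suffix is -jur, giving *bemejur*.
Since the final sound of *kofas* is /s/ (a sibilant), it takes -ehe, giving *kofasehe*.
*sofzenat*: final sound = /t/, a non-sibilant consonant → -a → *sofzenata*.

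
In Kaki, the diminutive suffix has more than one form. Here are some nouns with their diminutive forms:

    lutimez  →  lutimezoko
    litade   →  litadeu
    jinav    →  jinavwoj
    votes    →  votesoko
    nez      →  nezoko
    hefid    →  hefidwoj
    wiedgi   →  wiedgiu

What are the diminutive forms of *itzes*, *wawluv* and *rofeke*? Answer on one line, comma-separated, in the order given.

The pattern is sibilance of the final sound: -oko when the stem ends in a sibilant (*lutimez*, *votes*, *nez*); -woj when the stem ends in a non-sibilant consonant (*jinav*, *hefid*); -u when the stem ends in a vowel (*litade*, *wiedgi*).
*itzes* — final sound /s/ (a sibilant) → -oko → *itzesoko*.
The final sound of *wawluv* is /v/, which is a non-sibilant consonant, so the suffix is -woj, giving *wawluvwoj*.
*rofeke* — final sound /e/ (a vowel) → -u → *rofekeu*.

itzesoko, wawluvwoj, rofekeu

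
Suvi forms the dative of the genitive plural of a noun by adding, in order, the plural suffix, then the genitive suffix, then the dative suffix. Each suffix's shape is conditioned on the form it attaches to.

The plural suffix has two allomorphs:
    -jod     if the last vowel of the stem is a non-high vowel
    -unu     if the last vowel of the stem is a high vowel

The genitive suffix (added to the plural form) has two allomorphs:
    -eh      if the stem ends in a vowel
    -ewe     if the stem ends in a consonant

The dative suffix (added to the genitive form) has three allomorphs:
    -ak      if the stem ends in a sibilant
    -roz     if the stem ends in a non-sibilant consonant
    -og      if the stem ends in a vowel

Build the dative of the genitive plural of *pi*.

*pi*: last vowel = /i/, a high vowel → -unu → *piunu*.
The plural form *piunu*: final sound = /u/, a vowel → -eh → *piunueh*.
Since the final sound of the genitive form *piunueh* is /h/ (a non-sibilant consonant), it takes -roz, giving *piunuehroz*.

piunuehroz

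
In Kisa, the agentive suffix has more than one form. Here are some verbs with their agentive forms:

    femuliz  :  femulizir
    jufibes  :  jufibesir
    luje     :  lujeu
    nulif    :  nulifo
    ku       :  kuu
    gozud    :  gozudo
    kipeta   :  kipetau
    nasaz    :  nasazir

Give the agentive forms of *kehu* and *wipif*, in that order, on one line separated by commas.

Looking at the final sound of each stem: -ir when the stem ends in a sibilant (*femuliz*, *jufibes*, *nasaz*); -o when the stem ends in a non-sibilant consonant (*nulif*, *gozud*); -u when the stem ends in a vowel (*luje*, *ku*, *kipeta*).
Since the final sound of *kehu* is /u/ (a vowel), it takes -u, giving *kehuu*.
Since the final sound of *wipif* is /f/ (a non-sibilant consonant), it takes -o, giving *wipifo*.

kehuu, wipifo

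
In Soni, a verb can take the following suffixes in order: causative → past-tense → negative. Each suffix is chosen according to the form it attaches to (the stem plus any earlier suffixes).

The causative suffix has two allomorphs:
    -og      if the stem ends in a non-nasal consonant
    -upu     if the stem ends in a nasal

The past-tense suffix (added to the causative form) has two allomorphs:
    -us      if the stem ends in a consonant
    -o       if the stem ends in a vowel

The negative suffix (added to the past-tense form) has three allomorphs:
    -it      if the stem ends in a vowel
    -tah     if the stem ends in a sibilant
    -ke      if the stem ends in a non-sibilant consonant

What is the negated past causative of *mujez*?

mujezogustah

Since the final consonant of *mujez* is /z/ (non-nasal), it takes -og, giving *mujezog*.
The causative form *mujezog* — final sound /g/ (a consonant) → -us → *mujezogus*.
The final sound of the past-tense form *mujezogus* is /s/, which is a sibilant, so the negative suffix is -tah, giving *mujezogustah*.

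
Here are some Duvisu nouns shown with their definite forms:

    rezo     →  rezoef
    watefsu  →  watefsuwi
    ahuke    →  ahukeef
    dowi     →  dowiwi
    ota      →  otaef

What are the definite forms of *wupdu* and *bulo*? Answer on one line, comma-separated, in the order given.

wupduwi, buloef

Looking at the last vowel of each stem: -wi when the last vowel of the stem is a high vowel (*watefsu*, *dowi*); -ef when the last vowel of the stem is a non-high vowel (*rezo*, *ahuke*, *ota*).
The last vowel of *wupdu* is /u/, which is a high vowel, so the suffix is -wi, giving *wupduwi*.
*bulo*: last vowel = /o/, a non-high vowel → -ef → *buloef*.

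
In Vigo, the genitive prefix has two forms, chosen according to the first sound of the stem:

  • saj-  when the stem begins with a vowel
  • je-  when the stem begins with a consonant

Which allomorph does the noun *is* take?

saj-

Since the first sound of *is* is /i/ (a vowel), it takes saj-.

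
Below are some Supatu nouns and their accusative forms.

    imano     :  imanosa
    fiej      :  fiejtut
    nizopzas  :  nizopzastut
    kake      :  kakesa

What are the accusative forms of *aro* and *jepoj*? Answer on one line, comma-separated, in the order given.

The alternation tracks the final sound of the stem — -tut when the stem ends in a consonant (*fiej*, *nizopzas*); -sa when the stem ends in a vowel (*imano*, *kake*).
Since the final sound of *aro* is /o/ (a vowel), it takes -sa, giving *arosa*.
*jepoj* — final sound /j/ (a consonant) → -tut → *jepojtut*.

arosa, jepojtut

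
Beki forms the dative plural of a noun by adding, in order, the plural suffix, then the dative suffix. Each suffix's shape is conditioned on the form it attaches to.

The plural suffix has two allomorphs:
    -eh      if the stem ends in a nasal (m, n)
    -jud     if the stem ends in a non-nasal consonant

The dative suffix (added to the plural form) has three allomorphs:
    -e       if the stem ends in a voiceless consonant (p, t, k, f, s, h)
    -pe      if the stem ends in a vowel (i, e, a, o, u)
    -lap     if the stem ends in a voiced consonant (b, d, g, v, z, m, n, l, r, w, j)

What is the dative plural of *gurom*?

*gurom* — final consonant /m/ (a nasal) → -eh → *guromeh*.
The plural form *guromeh* — final sound /h/ (a voiceless consonant) → -e → *guromehe*.

guromehe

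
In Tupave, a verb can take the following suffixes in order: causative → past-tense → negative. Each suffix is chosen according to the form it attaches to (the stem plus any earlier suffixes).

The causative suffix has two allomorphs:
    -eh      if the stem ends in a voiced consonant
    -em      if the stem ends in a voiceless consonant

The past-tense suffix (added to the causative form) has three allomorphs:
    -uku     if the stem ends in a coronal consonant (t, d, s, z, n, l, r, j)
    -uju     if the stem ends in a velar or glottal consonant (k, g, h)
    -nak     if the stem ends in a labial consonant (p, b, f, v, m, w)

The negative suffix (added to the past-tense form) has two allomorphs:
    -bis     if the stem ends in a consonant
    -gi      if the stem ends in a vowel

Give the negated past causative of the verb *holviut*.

Since the final consonant of *holviut* is /t/ (voiceless), it takes -em, giving *holviutem*.
The final consonant of the causative form *holviutem* is /m/, which is labial, so the past-tense suffix is -nak, giving *holviutemnak*.
The final sound of the past-tense form *holviutemnak* is /k/, which is a consonant, so the negative suffix is -bis, giving *holviutemnakbis*.

holviutemnakbis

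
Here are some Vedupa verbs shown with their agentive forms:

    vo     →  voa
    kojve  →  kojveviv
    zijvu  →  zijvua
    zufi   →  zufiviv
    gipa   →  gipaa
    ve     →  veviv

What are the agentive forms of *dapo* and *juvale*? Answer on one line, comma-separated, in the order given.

dapoa, juvaleviv

The suffix is conditioned by the last vowel: -viv when the last vowel of the stem is a front vowel (*kojve*, *zufi*, *ve*); -a when the last vowel of the stem is a back vowel (*vo*, *zijvu*, *gipa*).
The last vowel of *dapo* is /o/, which is a back vowel, so the suffix is -a, giving *dapoa*.
*juvale* — last vowel /e/ (a front vowel) → -viv → *juvaleviv*.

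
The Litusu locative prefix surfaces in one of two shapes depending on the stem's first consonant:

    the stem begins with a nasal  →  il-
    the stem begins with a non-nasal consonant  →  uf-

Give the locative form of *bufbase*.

ufbufbase

The first consonant of *bufbase* is /b/, which is non-nasal, so the prefix is uf-, giving *ufbufbase*.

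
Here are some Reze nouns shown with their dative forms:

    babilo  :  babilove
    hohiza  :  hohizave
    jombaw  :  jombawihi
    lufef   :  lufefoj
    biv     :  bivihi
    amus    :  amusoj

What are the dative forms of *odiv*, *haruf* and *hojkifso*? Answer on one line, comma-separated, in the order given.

odivihi, harufoj, hojkifsove

Looking at the final sound of each stem: -oj when the stem ends in a voiceless consonant (*lufef*, *amus*); -ihi when the stem ends in a voiced consonant (*jombaw*, *biv*); -ve when the stem ends in a vowel (*babilo*, *hohiza*).
*odiv* — final sound /v/ (a voiced consonant) → -ihi → *odivihi*.
*haruf* — final sound /f/ (a voiceless consonant) → -oj → *harufoj*.
Since the final sound of *hojkifso* is /o/ (a vowel), it takes -ve, giving *hojkifsove*.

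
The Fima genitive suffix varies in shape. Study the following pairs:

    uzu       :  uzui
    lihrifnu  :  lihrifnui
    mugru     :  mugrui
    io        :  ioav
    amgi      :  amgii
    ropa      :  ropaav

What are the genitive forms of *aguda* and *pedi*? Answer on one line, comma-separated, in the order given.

The suffix is conditioned by the last vowel: -i when the last vowel of the stem is a high vowel (*uzu*, *lihrifnu*, *mugru*, *amgi*); -av when the last vowel of the stem is a non-high vowel (*io*, *ropa*).
*aguda*: last vowel = /a/, a non-high vowel → -av → *agudaav*.
The last vowel of *pedi* is /i/, which is a high vowel, so the suffix is -i, giving *pedii*.

agudaav, pedii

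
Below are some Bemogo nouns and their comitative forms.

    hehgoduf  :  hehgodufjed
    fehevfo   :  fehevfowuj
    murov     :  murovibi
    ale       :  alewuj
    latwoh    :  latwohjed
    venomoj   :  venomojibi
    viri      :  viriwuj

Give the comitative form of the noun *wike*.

wikewuj

Looking at the final sound of each stem: -jed when the stem ends in a voiceless consonant (*hehgoduf*, *latwoh*); -ibi when the stem ends in a voiced consonant (*murov*, *venomoj*); -wuj when the stem ends in a vowel (*fehevfo*, *ale*, *viri*).
The final sound of *wike* is /e/, which is a vowel, so the suffix is -wuj, giving *wikewuj*.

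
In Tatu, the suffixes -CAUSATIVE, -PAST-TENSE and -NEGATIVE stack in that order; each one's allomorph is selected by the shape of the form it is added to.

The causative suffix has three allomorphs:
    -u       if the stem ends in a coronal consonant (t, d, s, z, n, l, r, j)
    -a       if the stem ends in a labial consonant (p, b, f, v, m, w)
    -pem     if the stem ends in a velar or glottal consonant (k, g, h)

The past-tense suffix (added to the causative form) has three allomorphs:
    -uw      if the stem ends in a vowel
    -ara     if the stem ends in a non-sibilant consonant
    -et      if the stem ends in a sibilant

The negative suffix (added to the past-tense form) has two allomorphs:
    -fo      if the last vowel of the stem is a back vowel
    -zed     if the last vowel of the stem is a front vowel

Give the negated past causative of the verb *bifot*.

*bifot* — final consonant /t/ (coronal) → -u → *bifotu*.
Since the final sound of the causative form *bifotu* is /u/ (a vowel), it takes -uw, giving *bifotuuw*.
The last vowel of the past-tense form *bifotuuw* is /u/, which is a back vowel, so the negative suffix is -fo, giving *bifotuuwfo*.

bifotuuwfo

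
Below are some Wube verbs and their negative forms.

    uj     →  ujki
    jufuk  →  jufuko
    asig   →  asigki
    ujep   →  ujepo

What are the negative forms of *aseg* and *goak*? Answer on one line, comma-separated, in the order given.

The alternation tracks the final consonant of the stem — -o when the stem ends in a voiceless consonant (*jufuk*, *ujep*); -ki when the stem ends in a voiced consonant (*uj*, *asig*).
Since the final consonant of *aseg* is /g/ (voiced), it takes -ki, giving *asegki*.
The final consonant of *goak* is /k/, which is voiceless, so the suffix is -o, giving *goako*.

asegki, goako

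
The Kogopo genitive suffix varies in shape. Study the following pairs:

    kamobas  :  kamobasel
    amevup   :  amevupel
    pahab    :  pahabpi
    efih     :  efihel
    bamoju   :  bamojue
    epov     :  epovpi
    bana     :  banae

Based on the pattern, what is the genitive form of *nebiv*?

Looking at the final sound of each stem: -el when the stem ends in a voiceless consonant (*kamobas*, *amevup*, *efih*); -pi when the stem ends in a voiced consonant (*pahab*, *epov*); -e when the stem ends in a vowel (*bamoju*, *bana*).
*nebiv* — final sound /v/ (a voiced consonant) → -pi → *nebivpi*.

nebivpi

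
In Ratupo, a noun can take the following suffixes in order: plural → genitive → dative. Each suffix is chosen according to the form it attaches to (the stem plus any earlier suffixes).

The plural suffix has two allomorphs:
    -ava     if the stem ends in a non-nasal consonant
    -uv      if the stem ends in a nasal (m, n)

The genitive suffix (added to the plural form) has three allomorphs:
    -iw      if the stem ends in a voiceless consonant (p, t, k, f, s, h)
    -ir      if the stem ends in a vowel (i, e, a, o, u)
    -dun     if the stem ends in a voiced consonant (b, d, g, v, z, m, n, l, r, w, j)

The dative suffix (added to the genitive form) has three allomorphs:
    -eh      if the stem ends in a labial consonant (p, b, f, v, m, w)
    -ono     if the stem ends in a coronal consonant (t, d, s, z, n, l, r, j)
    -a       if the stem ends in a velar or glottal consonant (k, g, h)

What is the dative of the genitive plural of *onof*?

onofavairono

*onof* — final consonant /f/ (non-nasal) → -ava → *onofava*.
Since the final sound of the plural form *onofava* is /a/ (a vowel), it takes -ir, giving *onofavair*.
The genitive form *onofavair*: final consonant = /r/, coronal → -ono → *onofavairono*.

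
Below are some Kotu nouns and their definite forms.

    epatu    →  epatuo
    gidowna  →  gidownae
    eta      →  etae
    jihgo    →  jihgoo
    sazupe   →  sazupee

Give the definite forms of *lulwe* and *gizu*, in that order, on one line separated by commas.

lulwee, gizuo

The pattern is rounding harmony: -o when the last vowel of the stem is a rounded vowel (*epatu*, *jihgo*); -e when the last vowel of the stem is an unrounded vowel (*gidowna*, *eta*, *sazupe*).
Since the last vowel of *lulwe* is /e/ (an unrounded vowel), it takes -e, giving *lulwee*.
*gizu* — last vowel /u/ (a rounded vowel) → -o → *gizuo*.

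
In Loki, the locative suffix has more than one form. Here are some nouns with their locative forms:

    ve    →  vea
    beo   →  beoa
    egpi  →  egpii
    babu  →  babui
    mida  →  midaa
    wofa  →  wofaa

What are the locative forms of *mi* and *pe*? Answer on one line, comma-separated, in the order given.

mii, pea

Looking at the last vowel of each stem: -i when the last vowel of the stem is a high vowel (*egpi*, *babu*); -a when the last vowel of the stem is a non-high vowel (*ve*, *beo*, *mida*, *wofa*).
*mi*: last vowel = /i/, a high vowel → -i → *mii*.
*pe*: last vowel = /e/, a non-high vowel → -a → *pea*.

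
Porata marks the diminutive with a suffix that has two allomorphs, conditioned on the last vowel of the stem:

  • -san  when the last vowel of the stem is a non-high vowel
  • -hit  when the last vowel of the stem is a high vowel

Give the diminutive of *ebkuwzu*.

The last vowel of *ebkuwzu* is /u/, which is a high vowel, so the suffix is -hit, giving *ebkuwzuhit*.

ebkuwzuhit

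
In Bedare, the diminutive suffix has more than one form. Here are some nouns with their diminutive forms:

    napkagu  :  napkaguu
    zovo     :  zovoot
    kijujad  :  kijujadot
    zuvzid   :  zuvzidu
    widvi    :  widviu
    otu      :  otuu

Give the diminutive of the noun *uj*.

uju

The alternation tracks the last vowel of the stem — -u when the last vowel of the stem is a high vowel (*napkagu*, *zuvzid*, *widvi*, *otu*); -ot when the last vowel of the stem is a non-high vowel (*zovo*, *kijujad*).
*uj* — last vowel /u/ (a high vowel) → -u → *uju*.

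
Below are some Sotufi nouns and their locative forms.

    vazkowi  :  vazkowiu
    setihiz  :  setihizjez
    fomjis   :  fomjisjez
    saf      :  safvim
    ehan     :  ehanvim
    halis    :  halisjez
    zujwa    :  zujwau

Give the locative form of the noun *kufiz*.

kufizjez

The pattern is sibilance of the final sound: -jez when the stem ends in a sibilant (*setihiz*, *fomjis*, *halis*); -vim when the stem ends in a non-sibilant consonant (*saf*, *ehan*); -u when the stem ends in a vowel (*vazkowi*, *zujwa*).
The final sound of *kufiz* is /z/, which is a sibilant, so the suffix is -jez, giving *kufizjez*.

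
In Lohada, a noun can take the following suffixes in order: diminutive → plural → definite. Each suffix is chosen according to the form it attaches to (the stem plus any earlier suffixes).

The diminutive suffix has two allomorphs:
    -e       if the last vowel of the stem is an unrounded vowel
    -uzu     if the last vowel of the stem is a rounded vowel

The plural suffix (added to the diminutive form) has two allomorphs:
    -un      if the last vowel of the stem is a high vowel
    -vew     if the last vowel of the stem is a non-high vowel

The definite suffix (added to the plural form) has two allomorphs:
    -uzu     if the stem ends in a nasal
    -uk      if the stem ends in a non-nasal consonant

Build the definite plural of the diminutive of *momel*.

Since the last vowel of *momel* is /e/ (an unrounded vowel), it takes -e, giving *momele*.
The diminutive form *momele*: last vowel = /e/, a non-high vowel → -vew → *momelevew*.
The final consonant of the plural form *momelevew* is /w/, which is non-nasal, so the definite suffix is -uk, giving *momelevewuk*.

momelevewuk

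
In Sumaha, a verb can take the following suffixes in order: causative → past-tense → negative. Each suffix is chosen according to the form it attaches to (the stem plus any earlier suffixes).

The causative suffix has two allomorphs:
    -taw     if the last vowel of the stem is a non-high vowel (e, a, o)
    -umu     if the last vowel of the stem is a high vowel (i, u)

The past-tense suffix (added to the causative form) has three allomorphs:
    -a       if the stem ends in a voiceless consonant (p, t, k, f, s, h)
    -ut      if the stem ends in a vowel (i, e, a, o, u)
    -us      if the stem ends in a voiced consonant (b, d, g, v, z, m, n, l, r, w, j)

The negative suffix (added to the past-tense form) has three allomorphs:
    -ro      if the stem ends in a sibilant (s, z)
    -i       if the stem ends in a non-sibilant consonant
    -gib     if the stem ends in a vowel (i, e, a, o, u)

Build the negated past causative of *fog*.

*fog* — last vowel /o/ (a non-high vowel) → -taw → *fogtaw*.
The causative form *fogtaw* — final sound /w/ (a voiced consonant) → -us → *fogtawus*.
The final sound of the past-tense form *fogtawus* is /s/, which is a sibilant, so the negative suffix is -ro, giving *fogtawusro*.

fogtawusro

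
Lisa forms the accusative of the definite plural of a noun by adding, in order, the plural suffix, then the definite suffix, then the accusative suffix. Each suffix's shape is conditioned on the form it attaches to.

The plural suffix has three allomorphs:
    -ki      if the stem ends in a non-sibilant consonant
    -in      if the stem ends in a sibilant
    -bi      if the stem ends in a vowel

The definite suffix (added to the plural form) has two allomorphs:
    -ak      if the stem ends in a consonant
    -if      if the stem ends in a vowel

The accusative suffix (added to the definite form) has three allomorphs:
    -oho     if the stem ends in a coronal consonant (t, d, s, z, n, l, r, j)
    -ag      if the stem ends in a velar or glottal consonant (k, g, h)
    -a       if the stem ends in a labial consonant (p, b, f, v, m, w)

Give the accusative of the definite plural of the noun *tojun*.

Since the final sound of *tojun* is /n/ (a non-sibilant consonant), it takes -ki, giving *tojunki*.
The final sound of the plural form *tojunki* is /i/, which is a vowel, so the definite suffix is -if, giving *tojunkiif*.
The final consonant of the definite form *tojunkiif* is /f/, which is labial, so the accusative suffix is -a, giving *tojunkiifa*.

tojunkiifa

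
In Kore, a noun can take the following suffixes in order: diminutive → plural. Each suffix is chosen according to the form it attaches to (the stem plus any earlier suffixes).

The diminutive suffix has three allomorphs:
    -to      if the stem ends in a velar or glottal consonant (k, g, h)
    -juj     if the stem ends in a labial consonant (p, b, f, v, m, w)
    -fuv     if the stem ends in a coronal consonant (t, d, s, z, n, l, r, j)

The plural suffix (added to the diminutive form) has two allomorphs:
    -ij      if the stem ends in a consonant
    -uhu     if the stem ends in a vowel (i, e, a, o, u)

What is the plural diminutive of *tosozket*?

tosozketfuvij

The final consonant of *tosozket* is /t/, which is coronal, so the diminutive suffix is -fuv, giving *tosozketfuv*.
Since the final sound of the diminutive form *tosozketfuv* is /v/ (a consonant), it takes -ij, giving *tosozketfuvij*.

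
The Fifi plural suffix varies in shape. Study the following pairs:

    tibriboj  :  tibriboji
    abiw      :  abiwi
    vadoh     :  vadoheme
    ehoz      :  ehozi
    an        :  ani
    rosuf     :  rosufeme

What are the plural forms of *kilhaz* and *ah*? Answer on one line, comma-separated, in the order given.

kilhazi, aheme

The alternation tracks the final consonant of the stem — -eme when the stem ends in a voiceless consonant (*vadoh*, *rosuf*); -i when the stem ends in a voiced consonant (*tibriboj*, *abiw*, *ehoz*, *an*).
The final consonant of *kilhaz* is /z/, which is voiced, so the suffix is -i, giving *kilhazi*.
Since the final consonant of *ah* is /h/ (voiceless), it takes -eme, giving *aheme*.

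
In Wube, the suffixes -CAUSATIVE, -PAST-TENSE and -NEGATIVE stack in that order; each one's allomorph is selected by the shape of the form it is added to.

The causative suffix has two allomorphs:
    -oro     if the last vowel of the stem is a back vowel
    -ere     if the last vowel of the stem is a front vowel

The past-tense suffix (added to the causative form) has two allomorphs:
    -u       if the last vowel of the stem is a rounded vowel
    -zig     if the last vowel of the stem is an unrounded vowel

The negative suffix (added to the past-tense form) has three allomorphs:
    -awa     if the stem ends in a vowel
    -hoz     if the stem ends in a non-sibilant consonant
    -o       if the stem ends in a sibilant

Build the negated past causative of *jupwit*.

jupwiterezighoz

The last vowel of *jupwit* is /i/, which is a front vowel, so the causative suffix is -ere, giving *jupwitere*.
The last vowel of the causative form *jupwitere* is /e/, which is an unrounded vowel, so the past-tense suffix is -zig, giving *jupwiterezig*.
Since the final sound of the past-tense form *jupwiterezig* is /g/ (a non-sibilant consonant), it takes -hoz, giving *jupwiterezighoz*.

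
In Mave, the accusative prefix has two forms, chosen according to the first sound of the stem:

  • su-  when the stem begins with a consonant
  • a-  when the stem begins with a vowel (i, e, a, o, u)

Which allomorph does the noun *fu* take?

The first sound of *fu* is /f/, which is a consonant, so the prefix is su-.

su-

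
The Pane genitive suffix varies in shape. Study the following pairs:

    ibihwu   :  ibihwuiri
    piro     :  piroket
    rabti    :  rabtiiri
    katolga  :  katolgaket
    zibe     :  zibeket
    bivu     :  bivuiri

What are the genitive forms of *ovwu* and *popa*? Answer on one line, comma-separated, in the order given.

The alternation tracks the last vowel of the stem — -iri when the last vowel of the stem is a high vowel (*ibihwu*, *rabti*, *bivu*); -ket when the last vowel of the stem is a non-high vowel (*piro*, *katolga*, *zibe*).
The last vowel of *ovwu* is /u/, which is a high vowel, so the suffix is -iri, giving *ovwuiri*.
Since the last vowel of *popa* is /a/ (a non-high vowel), it takes -ket, giving *popaket*.

ovwuiri, popaket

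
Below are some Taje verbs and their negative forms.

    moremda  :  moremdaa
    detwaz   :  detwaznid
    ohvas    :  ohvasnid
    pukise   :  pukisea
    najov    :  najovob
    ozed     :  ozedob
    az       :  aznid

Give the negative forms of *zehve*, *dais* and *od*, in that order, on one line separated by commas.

zehvea, daisnid, odob

The pattern is sibilance of the final sound: -nid when the stem ends in a sibilant (*detwaz*, *ohvas*, *az*); -ob when the stem ends in a non-sibilant consonant (*najov*, *ozed*); -a when the stem ends in a vowel (*moremda*, *pukise*).
The final sound of *zehve* is /e/, which is a vowel, so the suffix is -a, giving *zehvea*.
*dais*: final sound = /s/, a sibilant → -nid → *daisnid*.
Since the final sound of *od* is /d/ (a non-sibilant consonant), it takes -ob, giving *odob*.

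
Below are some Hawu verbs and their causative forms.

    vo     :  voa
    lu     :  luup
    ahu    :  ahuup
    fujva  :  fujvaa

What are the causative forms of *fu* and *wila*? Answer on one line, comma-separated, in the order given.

The pattern is height harmony: -up when the last vowel of the stem is a high vowel (*lu*, *ahu*); -a when the last vowel of the stem is a non-high vowel (*vo*, *fujva*).
*fu*: last vowel = /u/, a high vowel → -up → *fuup*.
*wila*: last vowel = /a/, a non-high vowel → -a → *wilaa*.

fuup, wilaa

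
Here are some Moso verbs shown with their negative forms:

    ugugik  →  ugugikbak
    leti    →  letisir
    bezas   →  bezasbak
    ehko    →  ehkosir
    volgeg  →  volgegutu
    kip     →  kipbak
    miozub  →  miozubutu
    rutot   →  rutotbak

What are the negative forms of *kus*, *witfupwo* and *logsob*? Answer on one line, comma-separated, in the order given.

The suffix is conditioned by the final sound: -bak when the stem ends in a voiceless consonant (*ugugik*, *bezas*, *kip*, *rutot*); -utu when the stem ends in a voiced consonant (*volgeg*, *miozub*); -sir when the stem ends in a vowel (*leti*, *ehko*).
*kus* — final sound /s/ (a voiceless consonant) → -bak → *kusbak*.
*witfupwo* — final sound /o/ (a vowel) → -sir → *witfupwosir*.
The final sound of *logsob* is /b/, which is a voiced consonant, so the suffix is -utu, giving *logsobutu*.

kusbak, witfupwosir, logsobutu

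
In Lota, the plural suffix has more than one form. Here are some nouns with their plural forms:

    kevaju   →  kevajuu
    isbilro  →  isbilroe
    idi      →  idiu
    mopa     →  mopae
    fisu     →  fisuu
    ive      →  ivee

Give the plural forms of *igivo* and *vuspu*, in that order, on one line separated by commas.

igivoe, vuspuu

Looking at the last vowel of each stem: -u when the last vowel of the stem is a high vowel (*kevaju*, *idi*, *fisu*); -e when the last vowel of the stem is a non-high vowel (*isbilro*, *mopa*, *ive*).
*igivo* — last vowel /o/ (a non-high vowel) → -e → *igivoe*.
Since the last vowel of *vuspu* is /u/ (a high vowel), it takes -u, giving *vuspuu*.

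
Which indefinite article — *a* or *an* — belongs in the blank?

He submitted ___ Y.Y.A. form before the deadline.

a

The indefinite article is chosen by the initial *sound* of the following word, not its spelling.
The initialism *Y.Y.A.* is read letter by letter; the first letter, Y, is pronounced /waɪ/, which begins with a consonant sound.
So the article is *a*: He submitted a Y.Y.A. form before the deadline.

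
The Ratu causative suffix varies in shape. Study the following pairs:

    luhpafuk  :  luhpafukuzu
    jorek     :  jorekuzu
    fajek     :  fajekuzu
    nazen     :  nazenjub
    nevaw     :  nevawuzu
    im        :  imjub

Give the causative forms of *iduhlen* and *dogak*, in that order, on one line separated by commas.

The pattern is nasality of the final consonant: -jub when the stem ends in a nasal (*nazen*, *im*); -uzu when the stem ends in a non-nasal consonant (*luhpafuk*, *jorek*, *fajek*, *nevaw*).
*iduhlen*: final consonant = /n/, a nasal → -jub → *iduhlenjub*.
*dogak*: final consonant = /k/, non-nasal → -uzu → *dogakuzu*.

iduhlenjub, dogakuzu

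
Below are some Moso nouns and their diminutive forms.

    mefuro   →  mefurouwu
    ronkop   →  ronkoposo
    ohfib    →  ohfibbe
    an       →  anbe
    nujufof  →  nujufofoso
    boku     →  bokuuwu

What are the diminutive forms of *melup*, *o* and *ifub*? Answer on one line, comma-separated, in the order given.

meluposo, ouwu, ifubbe

The pattern is voicing of the final sound: -oso when the stem ends in a voiceless consonant (*ronkop*, *nujufof*); -be when the stem ends in a voiced consonant (*ohfib*, *an*); -uwu when the stem ends in a vowel (*mefuro*, *boku*).
The final sound of *melup* is /p/, which is a voiceless consonant, so the suffix is -oso, giving *meluposo*.
*o* — final sound /o/ (a vowel) → -uwu → *ouwu*.
*ifub*: final sound = /b/, a voiced consonant → -be → *ifubbe*.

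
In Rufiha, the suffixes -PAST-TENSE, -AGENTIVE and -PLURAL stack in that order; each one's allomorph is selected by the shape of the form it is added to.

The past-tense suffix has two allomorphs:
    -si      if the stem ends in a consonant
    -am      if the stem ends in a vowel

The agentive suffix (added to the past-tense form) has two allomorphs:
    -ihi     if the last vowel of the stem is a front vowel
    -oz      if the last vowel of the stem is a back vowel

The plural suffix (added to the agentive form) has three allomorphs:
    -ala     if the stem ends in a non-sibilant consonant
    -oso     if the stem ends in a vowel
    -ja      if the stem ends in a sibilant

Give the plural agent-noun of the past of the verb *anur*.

*anur*: final sound = /r/, a consonant → -si → *anursi*.
The past-tense form *anursi* — last vowel /i/ (a front vowel) → -ihi → *anursiihi*.
The agentive form *anursiihi*: final sound = /i/, a vowel → -oso → *anursiihioso*.

anursiihioso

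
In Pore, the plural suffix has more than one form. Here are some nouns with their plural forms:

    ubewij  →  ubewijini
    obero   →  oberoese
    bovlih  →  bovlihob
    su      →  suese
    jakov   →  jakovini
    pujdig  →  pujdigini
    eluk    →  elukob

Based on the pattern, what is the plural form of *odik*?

odikob

The pattern is voicing of the final sound: -ob when the stem ends in a voiceless consonant (*bovlih*, *eluk*); -ini when the stem ends in a voiced consonant (*ubewij*, *jakov*, *pujdig*); -ese when the stem ends in a vowel (*obero*, *su*).
The final sound of *odik* is /k/, which is a voiceless consonant, so the suffix is -ob, giving *odikob*.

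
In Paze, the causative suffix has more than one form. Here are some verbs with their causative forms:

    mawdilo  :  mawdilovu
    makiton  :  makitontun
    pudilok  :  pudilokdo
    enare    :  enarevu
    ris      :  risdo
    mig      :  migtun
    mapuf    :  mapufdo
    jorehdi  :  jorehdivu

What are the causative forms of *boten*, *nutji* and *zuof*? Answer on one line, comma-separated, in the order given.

The alternation tracks the final sound of the stem — -do when the stem ends in a voiceless consonant (*pudilok*, *ris*, *mapuf*); -tun when the stem ends in a voiced consonant (*makiton*, *mig*); -vu when the stem ends in a vowel (*mawdilo*, *enare*, *jorehdi*).
The final sound of *boten* is /n/, which is a voiced consonant, so the suffix is -tun, giving *botentun*.
*nutji* — final sound /i/ (a vowel) → -vu → *nutjivu*.
*zuof* — final sound /f/ (a voiceless consonant) → -do → *zuofdo*.

botentun, nutjivu, zuofdo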